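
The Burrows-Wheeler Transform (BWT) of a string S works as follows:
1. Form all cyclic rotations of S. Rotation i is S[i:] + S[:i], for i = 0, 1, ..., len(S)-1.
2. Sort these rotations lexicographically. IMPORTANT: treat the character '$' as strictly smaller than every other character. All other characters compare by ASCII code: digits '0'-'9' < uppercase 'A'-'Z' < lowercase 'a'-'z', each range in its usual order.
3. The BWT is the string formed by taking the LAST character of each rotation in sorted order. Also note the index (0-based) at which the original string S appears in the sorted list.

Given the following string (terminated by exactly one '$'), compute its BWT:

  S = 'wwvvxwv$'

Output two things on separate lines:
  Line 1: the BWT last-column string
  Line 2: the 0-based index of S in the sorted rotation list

All 8 rotations (rotation i = S[i:]+S[:i]):
  rot[0] = wwvvxwv$
  rot[1] = wvvxwv$w
  rot[2] = vvxwv$ww
  rot[3] = vxwv$wwv
  rot[4] = xwv$wwvv
  rot[5] = wv$wwvvx
  rot[6] = v$wwvvxw
  rot[7] = $wwvvxwv
Sorted (with $ < everything):
  sorted[0] = $wwvvxwv  (last char: 'v')
  sorted[1] = v$wwvvxw  (last char: 'w')
  sorted[2] = vvxwv$ww  (last char: 'w')
  sorted[3] = vxwv$wwv  (last char: 'v')
  sorted[4] = wv$wwvvx  (last char: 'x')
  sorted[5] = wvvxwv$w  (last char: 'w')
  sorted[6] = wwvvxwv$  (last char: '$')
  sorted[7] = xwv$wwvv  (last char: 'v')
Last column: vwwvxw$v
Original string S is at sorted index 6

Answer: vwwvxw$v
6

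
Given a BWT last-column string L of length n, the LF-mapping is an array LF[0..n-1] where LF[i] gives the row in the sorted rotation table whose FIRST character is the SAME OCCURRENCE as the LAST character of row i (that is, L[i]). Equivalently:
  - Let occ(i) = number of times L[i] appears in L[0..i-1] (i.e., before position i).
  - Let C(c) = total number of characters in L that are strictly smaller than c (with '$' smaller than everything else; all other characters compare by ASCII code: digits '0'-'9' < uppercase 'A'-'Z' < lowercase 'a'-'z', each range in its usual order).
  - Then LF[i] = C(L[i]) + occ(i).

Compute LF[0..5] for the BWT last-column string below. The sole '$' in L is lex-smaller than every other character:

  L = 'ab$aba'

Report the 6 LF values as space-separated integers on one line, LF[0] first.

Answer: 1 4 0 2 5 3

Derivation:
Char counts: '$':1, 'a':3, 'b':2
C (first-col start): C('$')=0, C('a')=1, C('b')=4
L[0]='a': occ=0, LF[0]=C('a')+0=1+0=1
L[1]='b': occ=0, LF[1]=C('b')+0=4+0=4
L[2]='$': occ=0, LF[2]=C('$')+0=0+0=0
L[3]='a': occ=1, LF[3]=C('a')+1=1+1=2
L[4]='b': occ=1, LF[4]=C('b')+1=4+1=5
L[5]='a': occ=2, LF[5]=C('a')+2=1+2=3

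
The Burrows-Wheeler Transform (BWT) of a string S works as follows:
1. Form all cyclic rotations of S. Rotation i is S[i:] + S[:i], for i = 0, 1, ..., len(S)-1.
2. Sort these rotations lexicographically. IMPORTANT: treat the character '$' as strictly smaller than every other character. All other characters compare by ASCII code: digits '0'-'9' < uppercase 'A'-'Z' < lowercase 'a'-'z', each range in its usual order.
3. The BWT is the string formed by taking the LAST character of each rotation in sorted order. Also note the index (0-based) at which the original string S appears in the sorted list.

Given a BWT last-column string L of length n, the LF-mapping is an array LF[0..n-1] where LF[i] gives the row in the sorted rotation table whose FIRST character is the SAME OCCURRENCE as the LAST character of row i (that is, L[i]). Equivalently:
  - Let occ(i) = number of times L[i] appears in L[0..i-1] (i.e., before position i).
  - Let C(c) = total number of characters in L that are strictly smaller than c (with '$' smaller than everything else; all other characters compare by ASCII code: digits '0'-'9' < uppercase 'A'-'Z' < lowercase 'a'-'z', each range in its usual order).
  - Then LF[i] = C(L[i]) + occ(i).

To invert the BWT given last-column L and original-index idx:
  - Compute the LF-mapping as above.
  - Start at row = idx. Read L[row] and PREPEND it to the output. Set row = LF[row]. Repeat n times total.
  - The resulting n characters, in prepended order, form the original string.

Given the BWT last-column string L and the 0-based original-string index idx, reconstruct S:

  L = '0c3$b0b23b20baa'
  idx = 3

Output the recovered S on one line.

Answer: 0b302b23abbac0$

Derivation:
LF mapping: 1 14 6 0 10 2 11 4 7 12 5 3 13 8 9
Walk LF starting at row 3, prepending L[row]:
  step 1: row=3, L[3]='$', prepend. Next row=LF[3]=0
  step 2: row=0, L[0]='0', prepend. Next row=LF[0]=1
  step 3: row=1, L[1]='c', prepend. Next row=LF[1]=14
  step 4: row=14, L[14]='a', prepend. Next row=LF[14]=9
  step 5: row=9, L[9]='b', prepend. Next row=LF[9]=12
  step 6: row=12, L[12]='b', prepend. Next row=LF[12]=13
  step 7: row=13, L[13]='a', prepend. Next row=LF[13]=8
  step 8: row=8, L[8]='3', prepend. Next row=LF[8]=7
  step 9: row=7, L[7]='2', prepend. Next row=LF[7]=4
  step 10: row=4, L[4]='b', prepend. Next row=LF[4]=10
  step 11: row=10, L[10]='2', prepend. Next row=LF[10]=5
  step 12: row=5, L[5]='0', prepend. Next row=LF[5]=2
  step 13: row=2, L[2]='3', prepend. Next row=LF[2]=6
  step 14: row=6, L[6]='b', prepend. Next row=LF[6]=11
  step 15: row=11, L[11]='0', prepend. Next row=LF[11]=3
Reversed output: 0b302b23abbac0$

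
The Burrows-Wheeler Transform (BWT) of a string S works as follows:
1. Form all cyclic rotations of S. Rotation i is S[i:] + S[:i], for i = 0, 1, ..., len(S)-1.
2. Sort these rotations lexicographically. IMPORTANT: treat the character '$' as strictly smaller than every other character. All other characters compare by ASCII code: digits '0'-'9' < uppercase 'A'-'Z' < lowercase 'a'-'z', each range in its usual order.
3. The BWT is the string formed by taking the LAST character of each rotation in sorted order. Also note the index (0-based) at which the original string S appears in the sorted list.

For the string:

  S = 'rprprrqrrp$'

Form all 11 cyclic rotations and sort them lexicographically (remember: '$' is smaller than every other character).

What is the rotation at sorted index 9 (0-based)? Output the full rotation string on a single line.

Answer: rrp$rprprrq

Derivation:
All 11 rotations (rotation i = S[i:]+S[:i]):
  rot[0] = rprprrqrrp$
  rot[1] = prprrqrrp$r
  rot[2] = rprrqrrp$rp
  rot[3] = prrqrrp$rpr
  rot[4] = rrqrrp$rprp
  rot[5] = rqrrp$rprpr
  rot[6] = qrrp$rprprr
  rot[7] = rrp$rprprrq
  rot[8] = rp$rprprrqr
  rot[9] = p$rprprrqrr
  rot[10] = $rprprrqrrp
Sorted (with $ < everything):
  sorted[0] = $rprprrqrrp
  sorted[1] = p$rprprrqrr
  sorted[2] = prprrqrrp$r
  sorted[3] = prrqrrp$rpr
  sorted[4] = qrrp$rprprr
  sorted[5] = rp$rprprrqr
  sorted[6] = rprprrqrrp$
  sorted[7] = rprrqrrp$rp
  sorted[8] = rqrrp$rprpr
  sorted[9] = rrp$rprprrq
  sorted[10] = rrqrrp$rprp
sorted[9] = rrp$rprprrq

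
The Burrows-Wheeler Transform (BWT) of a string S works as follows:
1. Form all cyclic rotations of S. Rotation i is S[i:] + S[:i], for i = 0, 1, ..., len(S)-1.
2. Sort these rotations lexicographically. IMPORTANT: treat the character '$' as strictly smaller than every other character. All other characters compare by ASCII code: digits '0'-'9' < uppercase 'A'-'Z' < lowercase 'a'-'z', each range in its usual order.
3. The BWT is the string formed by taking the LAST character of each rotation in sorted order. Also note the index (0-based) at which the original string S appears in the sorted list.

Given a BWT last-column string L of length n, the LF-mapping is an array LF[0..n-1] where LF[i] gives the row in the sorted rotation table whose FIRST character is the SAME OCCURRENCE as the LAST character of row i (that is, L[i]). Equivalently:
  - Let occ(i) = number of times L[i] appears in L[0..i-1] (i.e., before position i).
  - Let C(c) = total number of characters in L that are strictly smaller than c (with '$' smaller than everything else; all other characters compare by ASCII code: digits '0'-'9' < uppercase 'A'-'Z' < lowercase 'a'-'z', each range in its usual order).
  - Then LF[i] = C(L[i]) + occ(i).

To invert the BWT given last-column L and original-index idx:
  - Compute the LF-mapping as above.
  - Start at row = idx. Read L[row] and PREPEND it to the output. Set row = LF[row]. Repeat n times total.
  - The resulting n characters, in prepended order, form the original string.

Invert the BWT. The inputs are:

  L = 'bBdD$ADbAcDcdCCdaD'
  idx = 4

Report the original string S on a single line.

LF mapping: 11 3 15 6 0 1 7 12 2 13 8 14 16 4 5 17 10 9
Walk LF starting at row 4, prepending L[row]:
  step 1: row=4, L[4]='$', prepend. Next row=LF[4]=0
  step 2: row=0, L[0]='b', prepend. Next row=LF[0]=11
  step 3: row=11, L[11]='c', prepend. Next row=LF[11]=14
  step 4: row=14, L[14]='C', prepend. Next row=LF[14]=5
  step 5: row=5, L[5]='A', prepend. Next row=LF[5]=1
  step 6: row=1, L[1]='B', prepend. Next row=LF[1]=3
  step 7: row=3, L[3]='D', prepend. Next row=LF[3]=6
  step 8: row=6, L[6]='D', prepend. Next row=LF[6]=7
  step 9: row=7, L[7]='b', prepend. Next row=LF[7]=12
  step 10: row=12, L[12]='d', prepend. Next row=LF[12]=16
  step 11: row=16, L[16]='a', prepend. Next row=LF[16]=10
  step 12: row=10, L[10]='D', prepend. Next row=LF[10]=8
  step 13: row=8, L[8]='A', prepend. Next row=LF[8]=2
  step 14: row=2, L[2]='d', prepend. Next row=LF[2]=15
  step 15: row=15, L[15]='d', prepend. Next row=LF[15]=17
  step 16: row=17, L[17]='D', prepend. Next row=LF[17]=9
  step 17: row=9, L[9]='c', prepend. Next row=LF[9]=13
  step 18: row=13, L[13]='C', prepend. Next row=LF[13]=4
Reversed output: CcDddADadbDDBACcb$

Answer: CcDddADadbDDBACcb$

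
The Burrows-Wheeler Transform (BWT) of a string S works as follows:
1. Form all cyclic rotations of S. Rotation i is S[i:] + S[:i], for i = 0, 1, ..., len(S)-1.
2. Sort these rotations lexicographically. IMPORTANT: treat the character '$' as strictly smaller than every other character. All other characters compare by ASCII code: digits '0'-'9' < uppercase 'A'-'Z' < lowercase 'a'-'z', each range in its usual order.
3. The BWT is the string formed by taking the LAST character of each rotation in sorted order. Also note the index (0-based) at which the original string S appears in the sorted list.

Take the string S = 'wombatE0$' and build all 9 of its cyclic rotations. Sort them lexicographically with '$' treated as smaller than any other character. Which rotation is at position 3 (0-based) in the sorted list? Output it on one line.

Answer: atE0$womb

Derivation:
All 9 rotations (rotation i = S[i:]+S[:i]):
  rot[0] = wombatE0$
  rot[1] = ombatE0$w
  rot[2] = mbatE0$wo
  rot[3] = batE0$wom
  rot[4] = atE0$womb
  rot[5] = tE0$womba
  rot[6] = E0$wombat
  rot[7] = 0$wombatE
  rot[8] = $wombatE0
Sorted (with $ < everything):
  sorted[0] = $wombatE0
  sorted[1] = 0$wombatE
  sorted[2] = E0$wombat
  sorted[3] = atE0$womb
  sorted[4] = batE0$wom
  sorted[5] = mbatE0$wo
  sorted[6] = ombatE0$w
  sorted[7] = tE0$womba
  sorted[8] = wombatE0$
sorted[3] = atE0$womb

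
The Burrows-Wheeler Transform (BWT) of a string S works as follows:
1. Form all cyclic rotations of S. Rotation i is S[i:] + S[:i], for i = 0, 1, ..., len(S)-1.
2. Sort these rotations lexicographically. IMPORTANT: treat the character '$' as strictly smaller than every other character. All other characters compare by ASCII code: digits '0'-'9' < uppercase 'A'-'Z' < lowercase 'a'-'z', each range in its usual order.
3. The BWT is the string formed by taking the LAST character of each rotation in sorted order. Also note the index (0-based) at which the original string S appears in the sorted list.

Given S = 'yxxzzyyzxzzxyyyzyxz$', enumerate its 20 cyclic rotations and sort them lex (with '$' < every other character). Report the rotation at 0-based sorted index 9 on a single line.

Answer: yyzxzzxyyyzyxz$yxxzz

Derivation:
All 20 rotations (rotation i = S[i:]+S[:i]):
  rot[0] = yxxzzyyzxzzxyyyzyxz$
  rot[1] = xxzzyyzxzzxyyyzyxz$y
  rot[2] = xzzyyzxzzxyyyzyxz$yx
  rot[3] = zzyyzxzzxyyyzyxz$yxx
  rot[4] = zyyzxzzxyyyzyxz$yxxz
  rot[5] = yyzxzzxyyyzyxz$yxxzz
  rot[6] = yzxzzxyyyzyxz$yxxzzy
  rot[7] = zxzzxyyyzyxz$yxxzzyy
  rot[8] = xzzxyyyzyxz$yxxzzyyz
  rot[9] = zzxyyyzyxz$yxxzzyyzx
  rot[10] = zxyyyzyxz$yxxzzyyzxz
  rot[11] = xyyyzyxz$yxxzzyyzxzz
  rot[12] = yyyzyxz$yxxzzyyzxzzx
  rot[13] = yyzyxz$yxxzzyyzxzzxy
  rot[14] = yzyxz$yxxzzyyzxzzxyy
  rot[15] = zyxz$yxxzzyyzxzzxyyy
  rot[16] = yxz$yxxzzyyzxzzxyyyz
  rot[17] = xz$yxxzzyyzxzzxyyyzy
  rot[18] = z$yxxzzyyzxzzxyyyzyx
  rot[19] = $yxxzzyyzxzzxyyyzyxz
Sorted (with $ < everything):
  sorted[0] = $yxxzzyyzxzzxyyyzyxz
  sorted[1] = xxzzyyzxzzxyyyzyxz$y
  sorted[2] = xyyyzyxz$yxxzzyyzxzz
  sorted[3] = xz$yxxzzyyzxzzxyyyzy
  sorted[4] = xzzxyyyzyxz$yxxzzyyz
  sorted[5] = xzzyyzxzzxyyyzyxz$yx
  sorted[6] = yxxzzyyzxzzxyyyzyxz$
  sorted[7] = yxz$yxxzzyyzxzzxyyyz
  sorted[8] = yyyzyxz$yxxzzyyzxzzx
  sorted[9] = yyzxzzxyyyzyxz$yxxzz
  sorted[10] = yyzyxz$yxxzzyyzxzzxy
  sorted[11] = yzxzzxyyyzyxz$yxxzzy
  sorted[12] = yzyxz$yxxzzyyzxzzxyy
  sorted[13] = z$yxxzzyyzxzzxyyyzyx
  sorted[14] = zxyyyzyxz$yxxzzyyzxz
  sorted[15] = zxzzxyyyzyxz$yxxzzyy
  sorted[16] = zyxz$yxxzzyyzxzzxyyy
  sorted[17] = zyyzxzzxyyyzyxz$yxxz
  sorted[18] = zzxyyyzyxz$yxxzzyyzx
  sorted[19] = zzyyzxzzxyyyzyxz$yxx
sorted[9] = yyzxzzxyyyzyxz$yxxzz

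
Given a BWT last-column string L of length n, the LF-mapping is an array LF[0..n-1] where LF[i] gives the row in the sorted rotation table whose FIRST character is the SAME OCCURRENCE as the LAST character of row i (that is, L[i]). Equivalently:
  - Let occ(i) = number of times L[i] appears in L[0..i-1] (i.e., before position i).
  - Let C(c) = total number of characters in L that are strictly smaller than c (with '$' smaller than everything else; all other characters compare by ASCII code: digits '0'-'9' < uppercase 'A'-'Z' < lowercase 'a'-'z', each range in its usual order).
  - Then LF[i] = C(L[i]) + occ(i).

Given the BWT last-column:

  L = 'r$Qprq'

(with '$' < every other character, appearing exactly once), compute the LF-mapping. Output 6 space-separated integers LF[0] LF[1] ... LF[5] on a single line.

Answer: 4 0 1 2 5 3

Derivation:
Char counts: '$':1, 'Q':1, 'p':1, 'q':1, 'r':2
C (first-col start): C('$')=0, C('Q')=1, C('p')=2, C('q')=3, C('r')=4
L[0]='r': occ=0, LF[0]=C('r')+0=4+0=4
L[1]='$': occ=0, LF[1]=C('$')+0=0+0=0
L[2]='Q': occ=0, LF[2]=C('Q')+0=1+0=1
L[3]='p': occ=0, LF[3]=C('p')+0=2+0=2
L[4]='r': occ=1, LF[4]=C('r')+1=4+1=5
L[5]='q': occ=0, LF[5]=C('q')+0=3+0=3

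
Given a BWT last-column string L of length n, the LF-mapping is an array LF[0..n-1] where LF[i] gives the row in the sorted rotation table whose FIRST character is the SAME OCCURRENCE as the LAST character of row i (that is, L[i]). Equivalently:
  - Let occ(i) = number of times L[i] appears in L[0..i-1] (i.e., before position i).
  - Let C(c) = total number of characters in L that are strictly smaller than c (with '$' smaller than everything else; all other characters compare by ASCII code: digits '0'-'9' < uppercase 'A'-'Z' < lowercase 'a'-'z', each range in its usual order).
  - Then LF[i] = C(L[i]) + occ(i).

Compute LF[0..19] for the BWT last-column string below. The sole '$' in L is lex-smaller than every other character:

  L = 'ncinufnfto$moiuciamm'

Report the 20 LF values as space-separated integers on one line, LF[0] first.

Answer: 12 2 6 13 18 4 14 5 17 15 0 9 16 7 19 3 8 1 10 11

Derivation:
Char counts: '$':1, 'a':1, 'c':2, 'f':2, 'i':3, 'm':3, 'n':3, 'o':2, 't':1, 'u':2
C (first-col start): C('$')=0, C('a')=1, C('c')=2, C('f')=4, C('i')=6, C('m')=9, C('n')=12, C('o')=15, C('t')=17, C('u')=18
L[0]='n': occ=0, LF[0]=C('n')+0=12+0=12
L[1]='c': occ=0, LF[1]=C('c')+0=2+0=2
L[2]='i': occ=0, LF[2]=C('i')+0=6+0=6
L[3]='n': occ=1, LF[3]=C('n')+1=12+1=13
L[4]='u': occ=0, LF[4]=C('u')+0=18+0=18
L[5]='f': occ=0, LF[5]=C('f')+0=4+0=4
L[6]='n': occ=2, LF[6]=C('n')+2=12+2=14
L[7]='f': occ=1, LF[7]=C('f')+1=4+1=5
L[8]='t': occ=0, LF[8]=C('t')+0=17+0=17
L[9]='o': occ=0, LF[9]=C('o')+0=15+0=15
L[10]='$': occ=0, LF[10]=C('$')+0=0+0=0
L[11]='m': occ=0, LF[11]=C('m')+0=9+0=9
L[12]='o': occ=1, LF[12]=C('o')+1=15+1=16
L[13]='i': occ=1, LF[13]=C('i')+1=6+1=7
L[14]='u': occ=1, LF[14]=C('u')+1=18+1=19
L[15]='c': occ=1, LF[15]=C('c')+1=2+1=3
L[16]='i': occ=2, LF[16]=C('i')+2=6+2=8
L[17]='a': occ=0, LF[17]=C('a')+0=1+0=1
L[18]='m': occ=1, LF[18]=C('m')+1=9+1=10
L[19]='m': occ=2, LF[19]=C('m')+2=9+2=11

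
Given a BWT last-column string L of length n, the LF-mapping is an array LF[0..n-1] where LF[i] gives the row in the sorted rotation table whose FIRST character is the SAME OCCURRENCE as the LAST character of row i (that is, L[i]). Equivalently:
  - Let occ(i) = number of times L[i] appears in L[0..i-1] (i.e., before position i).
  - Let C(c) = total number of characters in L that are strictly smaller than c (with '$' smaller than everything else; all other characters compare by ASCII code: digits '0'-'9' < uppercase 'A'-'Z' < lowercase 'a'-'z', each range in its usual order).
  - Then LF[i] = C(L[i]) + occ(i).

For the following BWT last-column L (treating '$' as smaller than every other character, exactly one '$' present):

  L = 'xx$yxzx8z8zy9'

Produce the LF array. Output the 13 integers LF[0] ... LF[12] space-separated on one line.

Char counts: '$':1, '8':2, '9':1, 'x':4, 'y':2, 'z':3
C (first-col start): C('$')=0, C('8')=1, C('9')=3, C('x')=4, C('y')=8, C('z')=10
L[0]='x': occ=0, LF[0]=C('x')+0=4+0=4
L[1]='x': occ=1, LF[1]=C('x')+1=4+1=5
L[2]='$': occ=0, LF[2]=C('$')+0=0+0=0
L[3]='y': occ=0, LF[3]=C('y')+0=8+0=8
L[4]='x': occ=2, LF[4]=C('x')+2=4+2=6
L[5]='z': occ=0, LF[5]=C('z')+0=10+0=10
L[6]='x': occ=3, LF[6]=C('x')+3=4+3=7
L[7]='8': occ=0, LF[7]=C('8')+0=1+0=1
L[8]='z': occ=1, LF[8]=C('z')+1=10+1=11
L[9]='8': occ=1, LF[9]=C('8')+1=1+1=2
L[10]='z': occ=2, LF[10]=C('z')+2=10+2=12
L[11]='y': occ=1, LF[11]=C('y')+1=8+1=9
L[12]='9': occ=0, LF[12]=C('9')+0=3+0=3

Answer: 4 5 0 8 6 10 7 1 11 2 12 9 3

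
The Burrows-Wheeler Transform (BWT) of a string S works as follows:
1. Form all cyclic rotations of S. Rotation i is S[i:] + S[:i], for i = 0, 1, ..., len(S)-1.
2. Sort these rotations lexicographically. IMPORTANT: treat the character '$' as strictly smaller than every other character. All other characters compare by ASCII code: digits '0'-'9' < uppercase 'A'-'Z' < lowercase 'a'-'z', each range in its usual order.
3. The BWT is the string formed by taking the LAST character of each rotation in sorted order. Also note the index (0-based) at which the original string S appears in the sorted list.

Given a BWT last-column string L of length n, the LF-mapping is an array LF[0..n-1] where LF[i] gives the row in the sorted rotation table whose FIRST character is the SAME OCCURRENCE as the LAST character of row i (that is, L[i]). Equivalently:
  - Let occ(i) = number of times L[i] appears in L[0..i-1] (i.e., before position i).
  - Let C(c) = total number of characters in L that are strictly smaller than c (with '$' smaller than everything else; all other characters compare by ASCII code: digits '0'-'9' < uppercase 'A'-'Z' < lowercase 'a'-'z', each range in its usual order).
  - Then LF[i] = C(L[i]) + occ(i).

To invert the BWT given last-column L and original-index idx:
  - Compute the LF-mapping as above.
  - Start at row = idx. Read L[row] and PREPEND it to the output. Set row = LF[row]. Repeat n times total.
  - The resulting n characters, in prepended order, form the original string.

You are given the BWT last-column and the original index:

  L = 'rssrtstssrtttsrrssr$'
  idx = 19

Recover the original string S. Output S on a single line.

LF mapping: 1 7 8 2 15 9 16 10 11 3 17 18 19 12 4 5 13 14 6 0
Walk LF starting at row 19, prepending L[row]:
  step 1: row=19, L[19]='$', prepend. Next row=LF[19]=0
  step 2: row=0, L[0]='r', prepend. Next row=LF[0]=1
  step 3: row=1, L[1]='s', prepend. Next row=LF[1]=7
  step 4: row=7, L[7]='s', prepend. Next row=LF[7]=10
  step 5: row=10, L[10]='t', prepend. Next row=LF[10]=17
  step 6: row=17, L[17]='s', prepend. Next row=LF[17]=14
  step 7: row=14, L[14]='r', prepend. Next row=LF[14]=4
  step 8: row=4, L[4]='t', prepend. Next row=LF[4]=15
  step 9: row=15, L[15]='r', prepend. Next row=LF[15]=5
  step 10: row=5, L[5]='s', prepend. Next row=LF[5]=9
  step 11: row=9, L[9]='r', prepend. Next row=LF[9]=3
  step 12: row=3, L[3]='r', prepend. Next row=LF[3]=2
  step 13: row=2, L[2]='s', prepend. Next row=LF[2]=8
  step 14: row=8, L[8]='s', prepend. Next row=LF[8]=11
  step 15: row=11, L[11]='t', prepend. Next row=LF[11]=18
  step 16: row=18, L[18]='r', prepend. Next row=LF[18]=6
  step 17: row=6, L[6]='t', prepend. Next row=LF[6]=16
  step 18: row=16, L[16]='s', prepend. Next row=LF[16]=13
  step 19: row=13, L[13]='s', prepend. Next row=LF[13]=12
  step 20: row=12, L[12]='t', prepend. Next row=LF[12]=19
Reversed output: tsstrtssrrsrtrstssr$

Answer: tsstrtssrrsrtrstssr$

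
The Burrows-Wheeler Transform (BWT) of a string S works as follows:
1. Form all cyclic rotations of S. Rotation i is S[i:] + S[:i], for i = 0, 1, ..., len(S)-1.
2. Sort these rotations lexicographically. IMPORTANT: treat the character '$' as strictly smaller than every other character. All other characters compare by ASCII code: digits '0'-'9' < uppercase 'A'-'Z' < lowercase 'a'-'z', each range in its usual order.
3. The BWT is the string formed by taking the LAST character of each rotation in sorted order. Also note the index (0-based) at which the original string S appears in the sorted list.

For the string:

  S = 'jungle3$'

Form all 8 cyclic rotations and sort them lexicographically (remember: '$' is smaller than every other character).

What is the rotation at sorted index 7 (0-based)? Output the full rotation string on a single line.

Answer: ungle3$j

Derivation:
All 8 rotations (rotation i = S[i:]+S[:i]):
  rot[0] = jungle3$
  rot[1] = ungle3$j
  rot[2] = ngle3$ju
  rot[3] = gle3$jun
  rot[4] = le3$jung
  rot[5] = e3$jungl
  rot[6] = 3$jungle
  rot[7] = $jungle3
Sorted (with $ < everything):
  sorted[0] = $jungle3
  sorted[1] = 3$jungle
  sorted[2] = e3$jungl
  sorted[3] = gle3$jun
  sorted[4] = jungle3$
  sorted[5] = le3$jung
  sorted[6] = ngle3$ju
  sorted[7] = ungle3$j
sorted[7] = ungle3$j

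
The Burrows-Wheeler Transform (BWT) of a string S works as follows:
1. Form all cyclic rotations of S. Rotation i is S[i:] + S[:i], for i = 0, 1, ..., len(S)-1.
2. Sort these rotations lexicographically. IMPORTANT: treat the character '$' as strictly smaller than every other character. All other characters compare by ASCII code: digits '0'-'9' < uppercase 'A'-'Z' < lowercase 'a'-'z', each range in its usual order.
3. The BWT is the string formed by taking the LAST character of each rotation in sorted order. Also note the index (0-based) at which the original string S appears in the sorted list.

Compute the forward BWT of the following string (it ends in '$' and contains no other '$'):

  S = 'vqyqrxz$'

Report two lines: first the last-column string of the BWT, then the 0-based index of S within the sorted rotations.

All 8 rotations (rotation i = S[i:]+S[:i]):
  rot[0] = vqyqrxz$
  rot[1] = qyqrxz$v
  rot[2] = yqrxz$vq
  rot[3] = qrxz$vqy
  rot[4] = rxz$vqyq
  rot[5] = xz$vqyqr
  rot[6] = z$vqyqrx
  rot[7] = $vqyqrxz
Sorted (with $ < everything):
  sorted[0] = $vqyqrxz  (last char: 'z')
  sorted[1] = qrxz$vqy  (last char: 'y')
  sorted[2] = qyqrxz$v  (last char: 'v')
  sorted[3] = rxz$vqyq  (last char: 'q')
  sorted[4] = vqyqrxz$  (last char: '$')
  sorted[5] = xz$vqyqr  (last char: 'r')
  sorted[6] = yqrxz$vq  (last char: 'q')
  sorted[7] = z$vqyqrx  (last char: 'x')
Last column: zyvq$rqx
Original string S is at sorted index 4

Answer: zyvq$rqx
4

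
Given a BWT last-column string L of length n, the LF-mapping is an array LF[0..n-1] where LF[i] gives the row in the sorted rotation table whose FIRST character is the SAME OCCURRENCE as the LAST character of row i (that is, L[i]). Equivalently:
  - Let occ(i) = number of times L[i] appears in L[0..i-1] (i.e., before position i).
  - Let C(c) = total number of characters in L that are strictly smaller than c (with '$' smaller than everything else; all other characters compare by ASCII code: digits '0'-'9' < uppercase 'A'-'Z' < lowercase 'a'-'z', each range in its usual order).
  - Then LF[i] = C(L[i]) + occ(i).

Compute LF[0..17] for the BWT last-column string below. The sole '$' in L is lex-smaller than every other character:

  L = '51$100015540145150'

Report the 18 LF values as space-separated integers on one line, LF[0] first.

Char counts: '$':1, '0':5, '1':5, '4':2, '5':5
C (first-col start): C('$')=0, C('0')=1, C('1')=6, C('4')=11, C('5')=13
L[0]='5': occ=0, LF[0]=C('5')+0=13+0=13
L[1]='1': occ=0, LF[1]=C('1')+0=6+0=6
L[2]='$': occ=0, LF[2]=C('$')+0=0+0=0
L[3]='1': occ=1, LF[3]=C('1')+1=6+1=7
L[4]='0': occ=0, LF[4]=C('0')+0=1+0=1
L[5]='0': occ=1, LF[5]=C('0')+1=1+1=2
L[6]='0': occ=2, LF[6]=C('0')+2=1+2=3
L[7]='1': occ=2, LF[7]=C('1')+2=6+2=8
L[8]='5': occ=1, LF[8]=C('5')+1=13+1=14
L[9]='5': occ=2, LF[9]=C('5')+2=13+2=15
L[10]='4': occ=0, LF[10]=C('4')+0=11+0=11
L[11]='0': occ=3, LF[11]=C('0')+3=1+3=4
L[12]='1': occ=3, LF[12]=C('1')+3=6+3=9
L[13]='4': occ=1, LF[13]=C('4')+1=11+1=12
L[14]='5': occ=3, LF[14]=C('5')+3=13+3=16
L[15]='1': occ=4, LF[15]=C('1')+4=6+4=10
L[16]='5': occ=4, LF[16]=C('5')+4=13+4=17
L[17]='0': occ=4, LF[17]=C('0')+4=1+4=5

Answer: 13 6 0 7 1 2 3 8 14 15 11 4 9 12 16 10 17 5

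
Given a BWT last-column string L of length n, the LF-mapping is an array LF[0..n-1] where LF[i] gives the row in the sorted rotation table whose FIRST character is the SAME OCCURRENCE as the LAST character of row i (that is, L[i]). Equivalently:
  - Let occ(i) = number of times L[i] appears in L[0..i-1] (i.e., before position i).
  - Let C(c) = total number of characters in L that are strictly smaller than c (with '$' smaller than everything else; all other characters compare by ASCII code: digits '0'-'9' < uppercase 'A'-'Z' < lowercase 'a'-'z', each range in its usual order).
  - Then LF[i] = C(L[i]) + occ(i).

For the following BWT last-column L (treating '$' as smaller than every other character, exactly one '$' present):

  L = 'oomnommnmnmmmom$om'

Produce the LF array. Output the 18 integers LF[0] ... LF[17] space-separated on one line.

Char counts: '$':1, 'm':9, 'n':3, 'o':5
C (first-col start): C('$')=0, C('m')=1, C('n')=10, C('o')=13
L[0]='o': occ=0, LF[0]=C('o')+0=13+0=13
L[1]='o': occ=1, LF[1]=C('o')+1=13+1=14
L[2]='m': occ=0, LF[2]=C('m')+0=1+0=1
L[3]='n': occ=0, LF[3]=C('n')+0=10+0=10
L[4]='o': occ=2, LF[4]=C('o')+2=13+2=15
L[5]='m': occ=1, LF[5]=C('m')+1=1+1=2
L[6]='m': occ=2, LF[6]=C('m')+2=1+2=3
L[7]='n': occ=1, LF[7]=C('n')+1=10+1=11
L[8]='m': occ=3, LF[8]=C('m')+3=1+3=4
L[9]='n': occ=2, LF[9]=C('n')+2=10+2=12
L[10]='m': occ=4, LF[10]=C('m')+4=1+4=5
L[11]='m': occ=5, LF[11]=C('m')+5=1+5=6
L[12]='m': occ=6, LF[12]=C('m')+6=1+6=7
L[13]='o': occ=3, LF[13]=C('o')+3=13+3=16
L[14]='m': occ=7, LF[14]=C('m')+7=1+7=8
L[15]='$': occ=0, LF[15]=C('$')+0=0+0=0
L[16]='o': occ=4, LF[16]=C('o')+4=13+4=17
L[17]='m': occ=8, LF[17]=C('m')+8=1+8=9

Answer: 13 14 1 10 15 2 3 11 4 12 5 6 7 16 8 0 17 9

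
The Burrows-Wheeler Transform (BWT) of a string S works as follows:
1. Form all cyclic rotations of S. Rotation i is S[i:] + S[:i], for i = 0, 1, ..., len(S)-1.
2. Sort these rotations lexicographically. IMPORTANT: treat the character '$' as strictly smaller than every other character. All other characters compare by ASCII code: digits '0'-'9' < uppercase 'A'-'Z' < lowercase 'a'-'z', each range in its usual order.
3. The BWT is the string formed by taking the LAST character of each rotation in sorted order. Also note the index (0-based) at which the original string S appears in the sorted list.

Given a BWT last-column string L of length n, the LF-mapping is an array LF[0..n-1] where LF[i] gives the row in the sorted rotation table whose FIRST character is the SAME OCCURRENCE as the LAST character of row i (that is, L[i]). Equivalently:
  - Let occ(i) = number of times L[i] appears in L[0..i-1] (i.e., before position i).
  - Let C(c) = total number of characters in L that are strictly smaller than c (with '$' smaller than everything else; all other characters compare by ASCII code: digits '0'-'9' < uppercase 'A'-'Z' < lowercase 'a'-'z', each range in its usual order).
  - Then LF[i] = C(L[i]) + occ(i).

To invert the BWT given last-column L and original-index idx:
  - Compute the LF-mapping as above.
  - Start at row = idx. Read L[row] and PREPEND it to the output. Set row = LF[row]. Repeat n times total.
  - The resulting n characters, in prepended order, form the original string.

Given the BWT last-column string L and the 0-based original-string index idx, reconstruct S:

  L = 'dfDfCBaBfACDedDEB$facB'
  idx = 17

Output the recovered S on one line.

LF mapping: 15 18 8 19 6 2 12 3 20 1 7 9 17 16 10 11 4 0 21 13 14 5
Walk LF starting at row 17, prepending L[row]:
  step 1: row=17, L[17]='$', prepend. Next row=LF[17]=0
  step 2: row=0, L[0]='d', prepend. Next row=LF[0]=15
  step 3: row=15, L[15]='E', prepend. Next row=LF[15]=11
  step 4: row=11, L[11]='D', prepend. Next row=LF[11]=9
  step 5: row=9, L[9]='A', prepend. Next row=LF[9]=1
  step 6: row=1, L[1]='f', prepend. Next row=LF[1]=18
  step 7: row=18, L[18]='f', prepend. Next row=LF[18]=21
  step 8: row=21, L[21]='B', prepend. Next row=LF[21]=5
  step 9: row=5, L[5]='B', prepend. Next row=LF[5]=2
  step 10: row=2, L[2]='D', prepend. Next row=LF[2]=8
  step 11: row=8, L[8]='f', prepend. Next row=LF[8]=20
  step 12: row=20, L[20]='c', prepend. Next row=LF[20]=14
  step 13: row=14, L[14]='D', prepend. Next row=LF[14]=10
  step 14: row=10, L[10]='C', prepend. Next row=LF[10]=7
  step 15: row=7, L[7]='B', prepend. Next row=LF[7]=3
  step 16: row=3, L[3]='f', prepend. Next row=LF[3]=19
  step 17: row=19, L[19]='a', prepend. Next row=LF[19]=13
  step 18: row=13, L[13]='d', prepend. Next row=LF[13]=16
  step 19: row=16, L[16]='B', prepend. Next row=LF[16]=4
  step 20: row=4, L[4]='C', prepend. Next row=LF[4]=6
  step 21: row=6, L[6]='a', prepend. Next row=LF[6]=12
  step 22: row=12, L[12]='e', prepend. Next row=LF[12]=17
Reversed output: eaCBdafBCDcfDBBffADEd$

Answer: eaCBdafBCDcfDBBffADEd$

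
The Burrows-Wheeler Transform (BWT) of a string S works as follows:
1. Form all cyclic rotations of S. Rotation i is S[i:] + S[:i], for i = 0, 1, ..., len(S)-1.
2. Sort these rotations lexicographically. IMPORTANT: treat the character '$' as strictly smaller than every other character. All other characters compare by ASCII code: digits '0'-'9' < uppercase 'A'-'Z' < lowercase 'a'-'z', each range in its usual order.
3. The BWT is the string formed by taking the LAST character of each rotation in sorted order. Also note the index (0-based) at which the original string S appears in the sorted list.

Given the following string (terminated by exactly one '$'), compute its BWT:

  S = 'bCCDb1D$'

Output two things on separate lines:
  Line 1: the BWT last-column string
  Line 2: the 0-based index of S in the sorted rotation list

All 8 rotations (rotation i = S[i:]+S[:i]):
  rot[0] = bCCDb1D$
  rot[1] = CCDb1D$b
  rot[2] = CDb1D$bC
  rot[3] = Db1D$bCC
  rot[4] = b1D$bCCD
  rot[5] = 1D$bCCDb
  rot[6] = D$bCCDb1
  rot[7] = $bCCDb1D
Sorted (with $ < everything):
  sorted[0] = $bCCDb1D  (last char: 'D')
  sorted[1] = 1D$bCCDb  (last char: 'b')
  sorted[2] = CCDb1D$b  (last char: 'b')
  sorted[3] = CDb1D$bC  (last char: 'C')
  sorted[4] = D$bCCDb1  (last char: '1')
  sorted[5] = Db1D$bCC  (last char: 'C')
  sorted[6] = b1D$bCCD  (last char: 'D')
  sorted[7] = bCCDb1D$  (last char: '$')
Last column: DbbC1CD$
Original string S is at sorted index 7

Answer: DbbC1CD$
7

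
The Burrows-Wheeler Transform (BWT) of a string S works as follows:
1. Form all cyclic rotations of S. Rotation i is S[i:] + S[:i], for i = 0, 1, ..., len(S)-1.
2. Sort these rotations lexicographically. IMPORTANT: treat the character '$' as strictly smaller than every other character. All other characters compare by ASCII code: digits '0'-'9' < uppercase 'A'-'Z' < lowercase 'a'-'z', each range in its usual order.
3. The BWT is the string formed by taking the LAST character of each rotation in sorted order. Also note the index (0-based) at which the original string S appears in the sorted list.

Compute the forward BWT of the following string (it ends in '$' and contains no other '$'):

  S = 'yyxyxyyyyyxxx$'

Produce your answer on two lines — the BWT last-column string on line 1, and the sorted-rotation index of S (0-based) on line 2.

All 14 rotations (rotation i = S[i:]+S[:i]):
  rot[0] = yyxyxyyyyyxxx$
  rot[1] = yxyxyyyyyxxx$y
  rot[2] = xyxyyyyyxxx$yy
  rot[3] = yxyyyyyxxx$yyx
  rot[4] = xyyyyyxxx$yyxy
  rot[5] = yyyyyxxx$yyxyx
  rot[6] = yyyyxxx$yyxyxy
  rot[7] = yyyxxx$yyxyxyy
  rot[8] = yyxxx$yyxyxyyy
  rot[9] = yxxx$yyxyxyyyy
  rot[10] = xxx$yyxyxyyyyy
  rot[11] = xx$yyxyxyyyyyx
  rot[12] = x$yyxyxyyyyyxx
  rot[13] = $yyxyxyyyyyxxx
Sorted (with $ < everything):
  sorted[0] = $yyxyxyyyyyxxx  (last char: 'x')
  sorted[1] = x$yyxyxyyyyyxx  (last char: 'x')
  sorted[2] = xx$yyxyxyyyyyx  (last char: 'x')
  sorted[3] = xxx$yyxyxyyyyy  (last char: 'y')
  sorted[4] = xyxyyyyyxxx$yy  (last char: 'y')
  sorted[5] = xyyyyyxxx$yyxy  (last char: 'y')
  sorted[6] = yxxx$yyxyxyyyy  (last char: 'y')
  sorted[7] = yxyxyyyyyxxx$y  (last char: 'y')
  sorted[8] = yxyyyyyxxx$yyx  (last char: 'x')
  sorted[9] = yyxxx$yyxyxyyy  (last char: 'y')
  sorted[10] = yyxyxyyyyyxxx$  (last char: '$')
  sorted[11] = yyyxxx$yyxyxyy  (last char: 'y')
  sorted[12] = yyyyxxx$yyxyxy  (last char: 'y')
  sorted[13] = yyyyyxxx$yyxyx  (last char: 'x')
Last column: xxxyyyyyxy$yyx
Original string S is at sorted index 10

Answer: xxxyyyyyxy$yyx
10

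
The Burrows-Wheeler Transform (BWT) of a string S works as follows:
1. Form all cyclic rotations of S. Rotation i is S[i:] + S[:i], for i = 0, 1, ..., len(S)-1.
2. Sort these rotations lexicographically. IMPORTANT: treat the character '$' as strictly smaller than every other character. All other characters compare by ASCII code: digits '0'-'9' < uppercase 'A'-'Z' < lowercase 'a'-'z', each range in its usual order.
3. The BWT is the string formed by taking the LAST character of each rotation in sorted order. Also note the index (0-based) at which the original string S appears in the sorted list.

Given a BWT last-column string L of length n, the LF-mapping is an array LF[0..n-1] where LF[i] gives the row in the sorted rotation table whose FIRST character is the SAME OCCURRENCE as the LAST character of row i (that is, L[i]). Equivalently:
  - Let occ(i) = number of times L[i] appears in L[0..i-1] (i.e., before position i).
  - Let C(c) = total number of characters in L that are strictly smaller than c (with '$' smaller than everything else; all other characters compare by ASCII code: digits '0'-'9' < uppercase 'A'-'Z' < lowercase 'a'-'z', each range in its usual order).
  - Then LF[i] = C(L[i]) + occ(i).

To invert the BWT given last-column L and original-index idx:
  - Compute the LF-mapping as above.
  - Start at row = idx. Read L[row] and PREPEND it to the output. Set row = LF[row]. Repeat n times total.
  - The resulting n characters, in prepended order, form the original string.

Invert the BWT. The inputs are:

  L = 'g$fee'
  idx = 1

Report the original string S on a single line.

LF mapping: 4 0 3 1 2
Walk LF starting at row 1, prepending L[row]:
  step 1: row=1, L[1]='$', prepend. Next row=LF[1]=0
  step 2: row=0, L[0]='g', prepend. Next row=LF[0]=4
  step 3: row=4, L[4]='e', prepend. Next row=LF[4]=2
  step 4: row=2, L[2]='f', prepend. Next row=LF[2]=3
  step 5: row=3, L[3]='e', prepend. Next row=LF[3]=1
Reversed output: efeg$

Answer: efeg$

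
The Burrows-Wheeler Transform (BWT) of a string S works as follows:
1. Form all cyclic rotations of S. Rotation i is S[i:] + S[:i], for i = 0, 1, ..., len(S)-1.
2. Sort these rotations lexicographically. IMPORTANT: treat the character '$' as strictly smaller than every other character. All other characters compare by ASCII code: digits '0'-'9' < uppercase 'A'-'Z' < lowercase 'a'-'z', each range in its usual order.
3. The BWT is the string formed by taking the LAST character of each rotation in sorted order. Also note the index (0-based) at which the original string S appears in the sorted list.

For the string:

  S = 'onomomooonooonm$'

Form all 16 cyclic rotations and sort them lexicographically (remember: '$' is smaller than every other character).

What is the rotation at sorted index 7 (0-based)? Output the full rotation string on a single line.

All 16 rotations (rotation i = S[i:]+S[:i]):
  rot[0] = onomomooonooonm$
  rot[1] = nomomooonooonm$o
  rot[2] = omomooonooonm$on
  rot[3] = momooonooonm$ono
  rot[4] = omooonooonm$onom
  rot[5] = mooonooonm$onomo
  rot[6] = ooonooonm$onomom
  rot[7] = oonooonm$onomomo
  rot[8] = onooonm$onomomoo
  rot[9] = nooonm$onomomooo
  rot[10] = ooonm$onomomooon
  rot[11] = oonm$onomomooono
  rot[12] = onm$onomomooonoo
  rot[13] = nm$onomomooonooo
  rot[14] = m$onomomooonooon
  rot[15] = $onomomooonooonm
Sorted (with $ < everything):
  sorted[0] = $onomomooonooonm
  sorted[1] = m$onomomooonooon
  sorted[2] = momooonooonm$ono
  sorted[3] = mooonooonm$onomo
  sorted[4] = nm$onomomooonooo
  sorted[5] = nomomooonooonm$o
  sorted[6] = nooonm$onomomooo
  sorted[7] = omomooonooonm$on
  sorted[8] = omooonooonm$onom
  sorted[9] = onm$onomomooonoo
  sorted[10] = onomomooonooonm$
  sorted[11] = onooonm$onomomoo
  sorted[12] = oonm$onomomooono
  sorted[13] = oonooonm$onomomo
  sorted[14] = ooonm$onomomooon
  sorted[15] = ooonooonm$onomom
sorted[7] = omomooonooonm$on

Answer: omomooonooonm$on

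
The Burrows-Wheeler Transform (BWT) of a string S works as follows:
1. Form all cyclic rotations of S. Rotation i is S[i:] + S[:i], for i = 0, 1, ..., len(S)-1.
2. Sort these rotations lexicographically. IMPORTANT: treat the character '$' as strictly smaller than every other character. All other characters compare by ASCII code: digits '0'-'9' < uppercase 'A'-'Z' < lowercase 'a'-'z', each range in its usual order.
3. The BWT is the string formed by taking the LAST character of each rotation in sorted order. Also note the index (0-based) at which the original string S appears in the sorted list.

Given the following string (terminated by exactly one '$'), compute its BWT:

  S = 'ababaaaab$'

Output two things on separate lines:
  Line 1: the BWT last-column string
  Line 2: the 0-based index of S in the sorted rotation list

Answer: bbaaab$aaa
6

Derivation:
All 10 rotations (rotation i = S[i:]+S[:i]):
  rot[0] = ababaaaab$
  rot[1] = babaaaab$a
  rot[2] = abaaaab$ab
  rot[3] = baaaab$aba
  rot[4] = aaaab$abab
  rot[5] = aaab$ababa
  rot[6] = aab$ababaa
  rot[7] = ab$ababaaa
  rot[8] = b$ababaaaa
  rot[9] = $ababaaaab
Sorted (with $ < everything):
  sorted[0] = $ababaaaab  (last char: 'b')
  sorted[1] = aaaab$abab  (last char: 'b')
  sorted[2] = aaab$ababa  (last char: 'a')
  sorted[3] = aab$ababaa  (last char: 'a')
  sorted[4] = ab$ababaaa  (last char: 'a')
  sorted[5] = abaaaab$ab  (last char: 'b')
  sorted[6] = ababaaaab$  (last char: '$')
  sorted[7] = b$ababaaaa  (last char: 'a')
  sorted[8] = baaaab$aba  (last char: 'a')
  sorted[9] = babaaaab$a  (last char: 'a')
Last column: bbaaab$aaa
Original string S is at sorted index 6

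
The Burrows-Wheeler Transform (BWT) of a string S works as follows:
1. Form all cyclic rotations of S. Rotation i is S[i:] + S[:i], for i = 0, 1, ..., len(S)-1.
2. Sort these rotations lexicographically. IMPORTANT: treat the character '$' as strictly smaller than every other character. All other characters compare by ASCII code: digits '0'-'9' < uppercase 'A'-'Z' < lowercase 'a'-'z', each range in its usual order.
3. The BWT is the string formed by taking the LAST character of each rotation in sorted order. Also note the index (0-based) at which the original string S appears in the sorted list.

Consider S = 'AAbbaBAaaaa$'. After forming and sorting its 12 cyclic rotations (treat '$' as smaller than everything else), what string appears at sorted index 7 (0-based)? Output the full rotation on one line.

All 12 rotations (rotation i = S[i:]+S[:i]):
  rot[0] = AAbbaBAaaaa$
  rot[1] = AbbaBAaaaa$A
  rot[2] = bbaBAaaaa$AA
  rot[3] = baBAaaaa$AAb
  rot[4] = aBAaaaa$AAbb
  rot[5] = BAaaaa$AAbba
  rot[6] = Aaaaa$AAbbaB
  rot[7] = aaaa$AAbbaBA
  rot[8] = aaa$AAbbaBAa
  rot[9] = aa$AAbbaBAaa
  rot[10] = a$AAbbaBAaaa
  rot[11] = $AAbbaBAaaaa
Sorted (with $ < everything):
  sorted[0] = $AAbbaBAaaaa
  sorted[1] = AAbbaBAaaaa$
  sorted[2] = Aaaaa$AAbbaB
  sorted[3] = AbbaBAaaaa$A
  sorted[4] = BAaaaa$AAbba
  sorted[5] = a$AAbbaBAaaa
  sorted[6] = aBAaaaa$AAbb
  sorted[7] = aa$AAbbaBAaa
  sorted[8] = aaa$AAbbaBAa
  sorted[9] = aaaa$AAbbaBA
  sorted[10] = baBAaaaa$AAb
  sorted[11] = bbaBAaaaa$AA
sorted[7] = aa$AAbbaBAaa

Answer: aa$AAbbaBAaa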